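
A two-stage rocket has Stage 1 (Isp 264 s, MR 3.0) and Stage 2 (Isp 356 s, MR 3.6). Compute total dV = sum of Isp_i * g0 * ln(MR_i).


dV1 = 264 * 9.81 * ln(3.0) = 2845.2 m/s
dV2 = 356 * 9.81 * ln(3.6) = 4473.5 m/s
Total dV = 2845.2 + 4473.5 = 7318.7 m/s ~ 7319 m/s

7319 m/s


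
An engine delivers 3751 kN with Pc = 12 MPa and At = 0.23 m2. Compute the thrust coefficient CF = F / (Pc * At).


CF = 3751000 / (12e6 * 0.23) = 1.36

1.36


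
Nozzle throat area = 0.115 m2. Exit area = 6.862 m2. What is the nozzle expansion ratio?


AR = 6.862 / 0.115 = 59.7

59.7


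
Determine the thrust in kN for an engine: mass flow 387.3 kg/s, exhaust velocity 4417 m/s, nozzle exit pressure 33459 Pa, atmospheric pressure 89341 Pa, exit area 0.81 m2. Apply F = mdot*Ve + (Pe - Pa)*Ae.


F = 387.3 * 4417 + (33459 - 89341) * 0.81 = 1.6654e+06 N = 1665.4 kN

1665.4 kN


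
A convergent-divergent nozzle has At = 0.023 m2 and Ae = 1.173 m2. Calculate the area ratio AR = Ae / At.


AR = 1.173 / 0.023 = 51.0

51.0


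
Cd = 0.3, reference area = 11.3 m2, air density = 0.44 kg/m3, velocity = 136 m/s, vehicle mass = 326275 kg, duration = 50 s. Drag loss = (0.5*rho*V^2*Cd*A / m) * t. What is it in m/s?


D = 0.5 * 0.44 * 136^2 * 0.3 * 11.3 = 13794.32 N
a = 13794.32 / 326275 = 0.0423 m/s2
dV = 0.0423 * 50 = 2.1 m/s

2.1 m/s


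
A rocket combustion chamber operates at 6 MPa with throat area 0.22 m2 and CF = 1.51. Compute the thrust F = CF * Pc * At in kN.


F = 1.51 * 6e6 * 0.22 = 1.9932e+06 N = 1993.2 kN

1993.2 kN


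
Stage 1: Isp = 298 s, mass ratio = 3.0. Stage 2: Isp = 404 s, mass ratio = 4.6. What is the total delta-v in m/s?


dV1 = 298 * 9.81 * ln(3.0) = 3211.7 m/s
dV2 = 404 * 9.81 * ln(4.6) = 6048.1 m/s
Total dV = 3211.7 + 6048.1 = 9259.8 m/s ~ 9260 m/s

9260 m/s


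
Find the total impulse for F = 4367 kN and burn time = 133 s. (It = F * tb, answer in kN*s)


It = 4367 * 133 = 580811 kN*s

580811 kN*s


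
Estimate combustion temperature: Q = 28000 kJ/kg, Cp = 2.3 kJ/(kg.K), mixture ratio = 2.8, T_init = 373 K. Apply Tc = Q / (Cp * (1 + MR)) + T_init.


Tc = 28000 / (2.3 * (1 + 2.8)) + 373 = 3577 K

3577 K


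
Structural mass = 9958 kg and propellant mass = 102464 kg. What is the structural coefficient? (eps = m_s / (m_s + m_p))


eps = 9958 / (9958 + 102464) = 0.0886

0.0886


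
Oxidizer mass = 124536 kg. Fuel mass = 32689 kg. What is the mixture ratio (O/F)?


MR = 124536 / 32689 = 3.81

3.81


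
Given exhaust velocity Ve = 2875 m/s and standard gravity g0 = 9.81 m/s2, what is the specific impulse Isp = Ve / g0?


Isp = Ve / g0 = 2875 / 9.81 = 293.1 s

293.1 s


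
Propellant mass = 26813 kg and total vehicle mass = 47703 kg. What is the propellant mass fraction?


PMF = 26813 / 47703 = 0.562

0.562


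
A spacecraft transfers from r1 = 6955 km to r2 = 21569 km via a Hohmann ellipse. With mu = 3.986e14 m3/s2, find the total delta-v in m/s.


V1 = sqrt(mu/r1) = 7570.42 m/s
dV1 = V1*(sqrt(2*r2/(r1+r2)) - 1) = 1739.48 m/s
V2 = sqrt(mu/r2) = 4298.86 m/s
dV2 = V2*(1 - sqrt(2*r1/(r1+r2))) = 1296.85 m/s
Total dV = 3036 m/s

3036 m/s


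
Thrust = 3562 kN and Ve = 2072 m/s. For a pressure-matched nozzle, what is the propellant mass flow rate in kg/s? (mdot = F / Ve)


mdot = F / Ve = 3562000 / 2072 = 1719.1 kg/s

1719.1 kg/s


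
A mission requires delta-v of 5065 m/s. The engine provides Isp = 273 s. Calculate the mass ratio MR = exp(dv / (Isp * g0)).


Ve = 273 * 9.81 = 2678.13 m/s
MR = exp(5065 / 2678.13) = 6.628

6.628


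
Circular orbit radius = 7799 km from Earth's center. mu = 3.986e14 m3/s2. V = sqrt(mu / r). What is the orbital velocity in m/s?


V = sqrt(3.986e14 / 7799000) = 7149 m/s

7149 m/s


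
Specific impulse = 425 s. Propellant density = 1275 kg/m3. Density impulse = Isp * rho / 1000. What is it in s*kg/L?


rho*Isp = 425 * 1275 / 1000 = 542 s*kg/L

542 s*kg/L


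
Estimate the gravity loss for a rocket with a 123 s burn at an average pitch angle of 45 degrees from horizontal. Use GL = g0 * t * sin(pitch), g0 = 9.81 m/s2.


GL = 9.81 * 123 * sin(45 deg) = 853 m/s

853 m/s


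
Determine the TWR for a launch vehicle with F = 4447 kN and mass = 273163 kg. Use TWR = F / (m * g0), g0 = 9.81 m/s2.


TWR = 4447000 / (273163 * 9.81) = 1.66

1.66


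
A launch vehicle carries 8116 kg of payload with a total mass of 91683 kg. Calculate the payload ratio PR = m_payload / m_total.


PR = 8116 / 91683 = 0.0885

0.0885


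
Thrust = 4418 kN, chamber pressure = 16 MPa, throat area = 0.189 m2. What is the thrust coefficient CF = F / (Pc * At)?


CF = 4418000 / (16e6 * 0.189) = 1.46

1.46


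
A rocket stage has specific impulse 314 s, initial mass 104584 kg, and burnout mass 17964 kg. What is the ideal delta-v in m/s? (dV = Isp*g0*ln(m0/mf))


Ve = 314 * 9.81 = 3080.34 m/s
dV = 3080.34 * ln(104584/17964) = 5426 m/s

5426 m/s


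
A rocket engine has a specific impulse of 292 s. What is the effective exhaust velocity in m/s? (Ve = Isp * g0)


Ve = Isp * g0 = 292 * 9.81 = 2864.5 m/s

2864.5 m/s


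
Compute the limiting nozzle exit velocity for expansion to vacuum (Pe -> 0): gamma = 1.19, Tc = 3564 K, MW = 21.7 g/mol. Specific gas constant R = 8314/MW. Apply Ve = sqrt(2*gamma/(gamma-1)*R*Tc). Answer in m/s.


R = 8314 / 21.7 = 383.13 J/(kg.K)
Ve = sqrt(2 * 1.19 / (1.19 - 1) * 383.13 * 3564) = 4136 m/s

4136 m/s


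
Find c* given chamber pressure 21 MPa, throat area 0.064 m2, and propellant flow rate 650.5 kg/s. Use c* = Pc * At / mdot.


c* = 21e6 * 0.064 / 650.5 = 2066 m/s

2066 m/s


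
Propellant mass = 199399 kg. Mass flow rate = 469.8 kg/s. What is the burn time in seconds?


tb = 199399 / 469.8 = 424.4 s

424.4 s


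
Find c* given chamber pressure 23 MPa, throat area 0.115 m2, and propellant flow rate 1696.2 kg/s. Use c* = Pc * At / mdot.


c* = 23e6 * 0.115 / 1696.2 = 1559 m/s

1559 m/s


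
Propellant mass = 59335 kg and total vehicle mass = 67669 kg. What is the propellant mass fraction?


PMF = 59335 / 67669 = 0.877

0.877


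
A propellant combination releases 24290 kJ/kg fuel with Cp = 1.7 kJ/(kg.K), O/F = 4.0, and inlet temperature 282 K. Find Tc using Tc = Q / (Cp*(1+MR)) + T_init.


Tc = 24290 / (1.7 * (1 + 4.0)) + 282 = 3140 K

3140 K


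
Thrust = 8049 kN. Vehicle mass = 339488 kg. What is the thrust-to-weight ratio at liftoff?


TWR = 8049000 / (339488 * 9.81) = 2.42

2.42


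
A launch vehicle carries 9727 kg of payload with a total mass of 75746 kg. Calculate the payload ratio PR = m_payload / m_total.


PR = 9727 / 75746 = 0.1284

0.1284


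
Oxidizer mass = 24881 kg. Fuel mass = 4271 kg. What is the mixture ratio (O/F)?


MR = 24881 / 4271 = 5.83

5.83


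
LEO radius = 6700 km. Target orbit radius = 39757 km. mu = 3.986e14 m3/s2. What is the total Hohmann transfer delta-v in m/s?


V1 = sqrt(mu/r1) = 7713.14 m/s
dV1 = V1*(sqrt(2*r2/(r1+r2)) - 1) = 2377.7 m/s
V2 = sqrt(mu/r2) = 3166.37 m/s
dV2 = V2*(1 - sqrt(2*r1/(r1+r2))) = 1465.82 m/s
Total dV = 3844 m/s

3844 m/s


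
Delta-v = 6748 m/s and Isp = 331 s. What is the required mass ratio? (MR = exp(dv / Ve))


Ve = 331 * 9.81 = 3247.11 m/s
MR = exp(6748 / 3247.11) = 7.99

7.99


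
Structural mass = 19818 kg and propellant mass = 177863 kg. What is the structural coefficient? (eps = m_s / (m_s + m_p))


eps = 19818 / (19818 + 177863) = 0.1003

0.1003


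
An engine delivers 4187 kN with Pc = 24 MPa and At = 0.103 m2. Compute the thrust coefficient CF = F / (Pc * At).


CF = 4187000 / (24e6 * 0.103) = 1.69

1.69


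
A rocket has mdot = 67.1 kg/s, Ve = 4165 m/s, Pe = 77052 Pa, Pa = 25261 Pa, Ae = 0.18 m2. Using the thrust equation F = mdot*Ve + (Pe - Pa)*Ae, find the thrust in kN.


F = 67.1 * 4165 + (77052 - 25261) * 0.18 = 288794.0 N = 288.8 kN

288.8 kN


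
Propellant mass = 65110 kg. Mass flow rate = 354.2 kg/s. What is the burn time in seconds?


tb = 65110 / 354.2 = 183.8 s

183.8 s


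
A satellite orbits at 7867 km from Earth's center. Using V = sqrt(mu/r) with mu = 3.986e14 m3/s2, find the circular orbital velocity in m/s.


V = sqrt(3.986e14 / 7867000) = 7118 m/s

7118 m/s


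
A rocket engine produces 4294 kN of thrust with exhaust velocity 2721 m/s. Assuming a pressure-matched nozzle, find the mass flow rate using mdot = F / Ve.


mdot = F / Ve = 4294000 / 2721 = 1578.1 kg/s

1578.1 kg/s


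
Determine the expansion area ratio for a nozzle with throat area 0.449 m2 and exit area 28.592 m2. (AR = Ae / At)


AR = 28.592 / 0.449 = 63.7

63.7


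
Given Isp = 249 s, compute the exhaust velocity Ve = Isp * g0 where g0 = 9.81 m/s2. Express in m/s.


Ve = Isp * g0 = 249 * 9.81 = 2442.7 m/s

2442.7 m/s


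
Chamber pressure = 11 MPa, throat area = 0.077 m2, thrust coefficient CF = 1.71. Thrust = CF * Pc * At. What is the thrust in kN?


F = 1.71 * 11e6 * 0.077 = 1.4484e+06 N = 1448.4 kN

1448.4 kN


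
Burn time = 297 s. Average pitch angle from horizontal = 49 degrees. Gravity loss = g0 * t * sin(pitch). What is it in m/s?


GL = 9.81 * 297 * sin(49 deg) = 2199 m/s

2199 m/s


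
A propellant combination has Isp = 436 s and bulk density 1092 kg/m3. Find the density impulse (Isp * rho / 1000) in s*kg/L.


rho*Isp = 436 * 1092 / 1000 = 476 s*kg/L

476 s*kg/L


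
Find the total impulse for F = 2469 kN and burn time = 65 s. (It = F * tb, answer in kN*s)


It = 2469 * 65 = 160485 kN*s

160485 kN*s


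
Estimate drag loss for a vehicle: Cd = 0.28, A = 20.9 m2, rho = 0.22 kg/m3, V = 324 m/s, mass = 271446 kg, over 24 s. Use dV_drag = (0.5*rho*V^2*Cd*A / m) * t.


D = 0.5 * 0.22 * 324^2 * 0.28 * 20.9 = 67575.15 N
a = 67575.15 / 271446 = 0.2489 m/s2
dV = 0.2489 * 24 = 6.0 m/s

6.0 m/s


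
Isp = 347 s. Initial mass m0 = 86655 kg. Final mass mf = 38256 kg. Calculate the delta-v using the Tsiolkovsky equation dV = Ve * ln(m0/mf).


Ve = 347 * 9.81 = 3404.07 m/s
dV = 3404.07 * ln(86655/38256) = 2783 m/s

2783 m/s


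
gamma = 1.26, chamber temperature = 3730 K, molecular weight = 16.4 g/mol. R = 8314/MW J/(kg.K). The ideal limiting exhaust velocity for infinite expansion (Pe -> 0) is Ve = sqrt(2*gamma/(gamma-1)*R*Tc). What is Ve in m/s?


R = 8314 / 16.4 = 506.95 J/(kg.K)
Ve = sqrt(2 * 1.26 / (1.26 - 1) * 506.95 * 3730) = 4281 m/s

4281 m/s


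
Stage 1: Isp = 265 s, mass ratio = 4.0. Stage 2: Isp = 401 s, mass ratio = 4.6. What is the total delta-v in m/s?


dV1 = 265 * 9.81 * ln(4.0) = 3603.9 m/s
dV2 = 401 * 9.81 * ln(4.6) = 6003.2 m/s
Total dV = 3603.9 + 6003.2 = 9607.1 m/s ~ 9607 m/s

9607 m/s


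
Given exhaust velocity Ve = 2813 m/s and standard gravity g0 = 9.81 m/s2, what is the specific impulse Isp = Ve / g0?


Isp = Ve / g0 = 2813 / 9.81 = 286.7 s

286.7 s


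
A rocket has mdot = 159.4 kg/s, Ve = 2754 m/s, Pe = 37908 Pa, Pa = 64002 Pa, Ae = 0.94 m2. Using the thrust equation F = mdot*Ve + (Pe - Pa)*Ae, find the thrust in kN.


F = 159.4 * 2754 + (37908 - 64002) * 0.94 = 414459.0 N = 414.5 kN

414.5 kN


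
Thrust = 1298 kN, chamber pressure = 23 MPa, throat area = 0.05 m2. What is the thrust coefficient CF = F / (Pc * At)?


CF = 1298000 / (23e6 * 0.05) = 1.13

1.13


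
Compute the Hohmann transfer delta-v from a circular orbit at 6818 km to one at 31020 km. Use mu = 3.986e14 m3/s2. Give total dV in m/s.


V1 = sqrt(mu/r1) = 7646.1 m/s
dV1 = V1*(sqrt(2*r2/(r1+r2)) - 1) = 2144.56 m/s
V2 = sqrt(mu/r2) = 3584.66 m/s
dV2 = V2*(1 - sqrt(2*r1/(r1+r2))) = 1432.73 m/s
Total dV = 3577 m/s

3577 m/s


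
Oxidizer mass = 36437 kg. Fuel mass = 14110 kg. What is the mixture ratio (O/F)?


MR = 36437 / 14110 = 2.58

2.58


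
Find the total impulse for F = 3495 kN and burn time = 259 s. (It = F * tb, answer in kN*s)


It = 3495 * 259 = 905205 kN*s

905205 kN*s


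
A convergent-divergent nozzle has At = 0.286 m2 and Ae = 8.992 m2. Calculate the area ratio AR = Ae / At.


AR = 8.992 / 0.286 = 31.4

31.4


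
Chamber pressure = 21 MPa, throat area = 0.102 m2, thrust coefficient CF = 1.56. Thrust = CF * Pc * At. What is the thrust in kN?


F = 1.56 * 21e6 * 0.102 = 3.3415e+06 N = 3341.5 kN

3341.5 kN


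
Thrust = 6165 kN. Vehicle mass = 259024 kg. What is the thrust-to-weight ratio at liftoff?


TWR = 6165000 / (259024 * 9.81) = 2.43

2.43


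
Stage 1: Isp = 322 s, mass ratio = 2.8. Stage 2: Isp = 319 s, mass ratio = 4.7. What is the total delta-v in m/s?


dV1 = 322 * 9.81 * ln(2.8) = 3252.4 m/s
dV2 = 319 * 9.81 * ln(4.7) = 4842.9 m/s
Total dV = 3252.4 + 4842.9 = 8095.3 m/s ~ 8095 m/s

8095 m/s


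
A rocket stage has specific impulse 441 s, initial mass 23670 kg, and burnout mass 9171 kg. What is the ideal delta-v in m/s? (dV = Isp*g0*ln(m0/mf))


Ve = 441 * 9.81 = 4326.21 m/s
dV = 4326.21 * ln(23670/9171) = 4102 m/s

4102 m/s


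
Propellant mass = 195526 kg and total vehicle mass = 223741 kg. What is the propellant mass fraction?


PMF = 195526 / 223741 = 0.874

0.874


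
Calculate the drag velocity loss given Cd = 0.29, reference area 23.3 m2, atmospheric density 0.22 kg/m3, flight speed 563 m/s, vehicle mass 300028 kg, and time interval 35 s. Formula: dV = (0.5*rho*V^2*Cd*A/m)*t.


D = 0.5 * 0.22 * 563^2 * 0.29 * 23.3 = 235593.55 N
a = 235593.55 / 300028 = 0.7852 m/s2
dV = 0.7852 * 35 = 27.5 m/s

27.5 m/s


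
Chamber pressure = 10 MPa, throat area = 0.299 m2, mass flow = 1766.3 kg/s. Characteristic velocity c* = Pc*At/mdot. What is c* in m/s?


c* = 10e6 * 0.299 / 1766.3 = 1693 m/s

1693 m/s


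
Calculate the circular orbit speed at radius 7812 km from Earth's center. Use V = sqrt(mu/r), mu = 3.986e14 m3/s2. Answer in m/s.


V = sqrt(3.986e14 / 7812000) = 7143 m/s

7143 m/s


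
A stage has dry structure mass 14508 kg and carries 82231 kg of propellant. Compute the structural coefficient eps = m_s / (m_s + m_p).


eps = 14508 / (14508 + 82231) = 0.15

0.15


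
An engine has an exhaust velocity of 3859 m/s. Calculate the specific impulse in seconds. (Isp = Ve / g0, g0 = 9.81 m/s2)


Isp = Ve / g0 = 3859 / 9.81 = 393.4 s

393.4 s


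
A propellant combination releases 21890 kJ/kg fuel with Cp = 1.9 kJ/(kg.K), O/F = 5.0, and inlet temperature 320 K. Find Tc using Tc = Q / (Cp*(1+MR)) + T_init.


Tc = 21890 / (1.9 * (1 + 5.0)) + 320 = 2240 K

2240 K


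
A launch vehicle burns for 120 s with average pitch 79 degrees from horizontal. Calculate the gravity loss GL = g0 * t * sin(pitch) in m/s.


GL = 9.81 * 120 * sin(79 deg) = 1156 m/s

1156 m/s


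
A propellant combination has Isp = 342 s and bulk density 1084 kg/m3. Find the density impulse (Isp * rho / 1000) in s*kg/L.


rho*Isp = 342 * 1084 / 1000 = 371 s*kg/L

371 s*kg/L


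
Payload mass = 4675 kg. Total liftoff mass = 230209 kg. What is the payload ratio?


PR = 4675 / 230209 = 0.0203

0.0203


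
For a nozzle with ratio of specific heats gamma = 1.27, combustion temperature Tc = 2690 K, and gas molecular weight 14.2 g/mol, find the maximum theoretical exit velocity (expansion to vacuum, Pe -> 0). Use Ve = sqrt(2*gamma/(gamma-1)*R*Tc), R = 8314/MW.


R = 8314 / 14.2 = 585.49 J/(kg.K)
Ve = sqrt(2 * 1.27 / (1.27 - 1) * 585.49 * 2690) = 3849 m/s

3849 m/s


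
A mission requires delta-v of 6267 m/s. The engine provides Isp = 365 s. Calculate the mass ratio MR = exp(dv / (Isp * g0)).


Ve = 365 * 9.81 = 3580.65 m/s
MR = exp(6267 / 3580.65) = 5.756

5.756


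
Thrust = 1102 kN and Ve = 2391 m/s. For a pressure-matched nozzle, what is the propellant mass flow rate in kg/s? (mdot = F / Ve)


mdot = F / Ve = 1102000 / 2391 = 460.9 kg/s

460.9 kg/s


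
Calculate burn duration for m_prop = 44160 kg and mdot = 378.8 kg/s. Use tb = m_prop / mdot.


tb = 44160 / 378.8 = 116.6 s

116.6 s


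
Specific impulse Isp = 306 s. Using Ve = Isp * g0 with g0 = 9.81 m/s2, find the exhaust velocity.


Ve = Isp * g0 = 306 * 9.81 = 3001.9 m/s

3001.9 m/s


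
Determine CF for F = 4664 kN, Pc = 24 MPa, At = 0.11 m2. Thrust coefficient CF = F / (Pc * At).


CF = 4664000 / (24e6 * 0.11) = 1.77

1.77


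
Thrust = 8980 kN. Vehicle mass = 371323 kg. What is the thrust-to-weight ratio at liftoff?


TWR = 8980000 / (371323 * 9.81) = 2.47

2.47


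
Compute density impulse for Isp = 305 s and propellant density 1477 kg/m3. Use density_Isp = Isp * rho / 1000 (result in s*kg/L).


rho*Isp = 305 * 1477 / 1000 = 450 s*kg/L

450 s*kg/L


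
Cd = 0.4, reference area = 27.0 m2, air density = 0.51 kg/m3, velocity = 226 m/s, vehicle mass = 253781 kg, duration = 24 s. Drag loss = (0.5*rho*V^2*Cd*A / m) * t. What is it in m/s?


D = 0.5 * 0.51 * 226^2 * 0.4 * 27.0 = 140663.3 N
a = 140663.3 / 253781 = 0.5543 m/s2
dV = 0.5543 * 24 = 13.3 m/s

13.3 m/s


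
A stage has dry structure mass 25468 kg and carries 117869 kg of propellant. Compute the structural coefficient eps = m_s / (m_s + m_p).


eps = 25468 / (25468 + 117869) = 0.1777

0.1777


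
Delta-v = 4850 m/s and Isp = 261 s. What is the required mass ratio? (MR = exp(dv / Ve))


Ve = 261 * 9.81 = 2560.41 m/s
MR = exp(4850 / 2560.41) = 6.647

6.647


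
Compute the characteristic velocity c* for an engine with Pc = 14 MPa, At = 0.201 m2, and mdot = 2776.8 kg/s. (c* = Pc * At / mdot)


c* = 14e6 * 0.201 / 2776.8 = 1013 m/s

1013 m/s


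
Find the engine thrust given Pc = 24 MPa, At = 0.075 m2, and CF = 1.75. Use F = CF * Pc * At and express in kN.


F = 1.75 * 24e6 * 0.075 = 3.1500e+06 N = 3150.0 kN

3150.0 kN


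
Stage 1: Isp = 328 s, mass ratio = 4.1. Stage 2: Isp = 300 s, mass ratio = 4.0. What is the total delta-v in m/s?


dV1 = 328 * 9.81 * ln(4.1) = 4540.1 m/s
dV2 = 300 * 9.81 * ln(4.0) = 4079.9 m/s
Total dV = 4540.1 + 4079.9 = 8620.0 m/s ~ 8620 m/s

8620 m/s


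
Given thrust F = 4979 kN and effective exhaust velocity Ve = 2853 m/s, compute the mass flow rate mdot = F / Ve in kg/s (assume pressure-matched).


mdot = F / Ve = 4979000 / 2853 = 1745.2 kg/s

1745.2 kg/s


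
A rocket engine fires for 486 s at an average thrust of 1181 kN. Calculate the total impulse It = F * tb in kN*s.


It = 1181 * 486 = 573966 kN*s

573966 kN*s


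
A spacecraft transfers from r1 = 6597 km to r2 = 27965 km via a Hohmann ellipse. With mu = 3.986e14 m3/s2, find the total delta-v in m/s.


V1 = sqrt(mu/r1) = 7773.12 m/s
dV1 = V1*(sqrt(2*r2/(r1+r2)) - 1) = 2115.11 m/s
V2 = sqrt(mu/r2) = 3775.38 m/s
dV2 = V2*(1 - sqrt(2*r1/(r1+r2))) = 1442.73 m/s
Total dV = 3558 m/s

3558 m/s


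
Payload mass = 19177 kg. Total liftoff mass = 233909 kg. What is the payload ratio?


PR = 19177 / 233909 = 0.082

0.082


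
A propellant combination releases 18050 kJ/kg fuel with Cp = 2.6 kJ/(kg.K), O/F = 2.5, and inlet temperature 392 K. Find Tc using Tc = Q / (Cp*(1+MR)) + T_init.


Tc = 18050 / (2.6 * (1 + 2.5)) + 392 = 2376 K

2376 K


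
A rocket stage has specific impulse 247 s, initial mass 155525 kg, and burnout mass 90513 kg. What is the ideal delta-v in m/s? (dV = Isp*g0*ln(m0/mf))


Ve = 247 * 9.81 = 2423.07 m/s
dV = 2423.07 * ln(155525/90513) = 1312 m/s

1312 m/s


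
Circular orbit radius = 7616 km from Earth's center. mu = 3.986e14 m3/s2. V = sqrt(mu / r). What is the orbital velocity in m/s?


V = sqrt(3.986e14 / 7616000) = 7234 m/s

7234 m/s


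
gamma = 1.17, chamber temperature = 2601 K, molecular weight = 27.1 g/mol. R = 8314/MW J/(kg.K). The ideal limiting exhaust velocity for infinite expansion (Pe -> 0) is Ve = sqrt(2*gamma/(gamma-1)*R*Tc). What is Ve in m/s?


R = 8314 / 27.1 = 306.79 J/(kg.K)
Ve = sqrt(2 * 1.17 / (1.17 - 1) * 306.79 * 2601) = 3314 m/s

3314 m/s


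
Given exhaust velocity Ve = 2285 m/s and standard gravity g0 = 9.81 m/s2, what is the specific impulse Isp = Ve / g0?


Isp = Ve / g0 = 2285 / 9.81 = 232.9 s

232.9 s


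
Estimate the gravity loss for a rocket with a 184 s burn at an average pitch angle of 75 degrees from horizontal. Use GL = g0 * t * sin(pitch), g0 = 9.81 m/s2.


GL = 9.81 * 184 * sin(75 deg) = 1744 m/s

1744 m/s


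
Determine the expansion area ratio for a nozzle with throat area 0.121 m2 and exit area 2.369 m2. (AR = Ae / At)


AR = 2.369 / 0.121 = 19.6

19.6


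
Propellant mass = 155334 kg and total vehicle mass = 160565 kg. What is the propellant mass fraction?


PMF = 155334 / 160565 = 0.967

0.967


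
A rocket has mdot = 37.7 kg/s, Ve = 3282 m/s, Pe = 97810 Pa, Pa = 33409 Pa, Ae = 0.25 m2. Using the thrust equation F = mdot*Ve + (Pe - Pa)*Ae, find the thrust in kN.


F = 37.7 * 3282 + (97810 - 33409) * 0.25 = 139832.0 N = 139.8 kN

139.8 kN


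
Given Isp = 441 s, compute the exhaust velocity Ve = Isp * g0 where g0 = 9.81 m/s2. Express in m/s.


Ve = Isp * g0 = 441 * 9.81 = 4326.2 m/s

4326.2 m/s


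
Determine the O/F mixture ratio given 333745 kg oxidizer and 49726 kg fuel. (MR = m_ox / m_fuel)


MR = 333745 / 49726 = 6.71

6.71


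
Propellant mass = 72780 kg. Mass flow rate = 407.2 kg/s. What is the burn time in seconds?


tb = 72780 / 407.2 = 178.7 s

178.7 s


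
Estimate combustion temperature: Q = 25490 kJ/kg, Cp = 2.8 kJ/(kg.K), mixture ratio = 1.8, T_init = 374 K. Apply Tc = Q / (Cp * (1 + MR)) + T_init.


Tc = 25490 / (2.8 * (1 + 1.8)) + 374 = 3625 K

3625 K


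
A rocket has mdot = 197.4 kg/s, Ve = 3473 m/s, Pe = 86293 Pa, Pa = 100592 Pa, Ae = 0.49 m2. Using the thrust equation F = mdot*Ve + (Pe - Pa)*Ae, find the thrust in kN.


F = 197.4 * 3473 + (86293 - 100592) * 0.49 = 678564.0 N = 678.6 kN

678.6 kN


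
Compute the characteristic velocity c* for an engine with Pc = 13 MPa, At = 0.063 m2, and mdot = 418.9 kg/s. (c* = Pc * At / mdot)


c* = 13e6 * 0.063 / 418.9 = 1955 m/s

1955 m/s


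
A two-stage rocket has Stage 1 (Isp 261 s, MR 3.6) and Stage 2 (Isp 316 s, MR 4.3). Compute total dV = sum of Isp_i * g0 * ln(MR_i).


dV1 = 261 * 9.81 * ln(3.6) = 3279.7 m/s
dV2 = 316 * 9.81 * ln(4.3) = 4521.6 m/s
Total dV = 3279.7 + 4521.6 = 7801.3 m/s ~ 7801 m/s

7801 m/s


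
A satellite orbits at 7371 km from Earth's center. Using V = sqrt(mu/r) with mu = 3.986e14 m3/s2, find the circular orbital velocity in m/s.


V = sqrt(3.986e14 / 7371000) = 7354 m/s

7354 m/s


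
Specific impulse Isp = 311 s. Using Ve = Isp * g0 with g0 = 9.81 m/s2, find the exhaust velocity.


Ve = Isp * g0 = 311 * 9.81 = 3050.9 m/s

3050.9 m/s


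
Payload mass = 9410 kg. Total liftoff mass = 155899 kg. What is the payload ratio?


PR = 9410 / 155899 = 0.0604

0.0604


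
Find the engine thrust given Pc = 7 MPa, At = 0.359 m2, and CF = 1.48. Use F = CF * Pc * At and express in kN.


F = 1.48 * 7e6 * 0.359 = 3.7192e+06 N = 3719.2 kN

3719.2 kN


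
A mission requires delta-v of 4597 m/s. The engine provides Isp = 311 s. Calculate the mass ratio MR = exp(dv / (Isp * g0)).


Ve = 311 * 9.81 = 3050.91 m/s
MR = exp(4597 / 3050.91) = 4.512

4.512


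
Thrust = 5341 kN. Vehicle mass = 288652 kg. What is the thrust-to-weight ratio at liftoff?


TWR = 5341000 / (288652 * 9.81) = 1.89

1.89


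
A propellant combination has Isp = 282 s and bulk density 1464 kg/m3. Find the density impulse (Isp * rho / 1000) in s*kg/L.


rho*Isp = 282 * 1464 / 1000 = 413 s*kg/L

413 s*kg/L


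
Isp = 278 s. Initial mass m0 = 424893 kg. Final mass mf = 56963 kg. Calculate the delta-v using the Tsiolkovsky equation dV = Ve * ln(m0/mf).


Ve = 278 * 9.81 = 2727.18 m/s
dV = 2727.18 * ln(424893/56963) = 5480 m/s

5480 m/s


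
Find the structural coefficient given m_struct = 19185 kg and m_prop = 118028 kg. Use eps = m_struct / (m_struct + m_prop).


eps = 19185 / (19185 + 118028) = 0.1398

0.1398


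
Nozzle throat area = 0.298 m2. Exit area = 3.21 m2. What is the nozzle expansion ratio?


AR = 3.21 / 0.298 = 10.8

10.8


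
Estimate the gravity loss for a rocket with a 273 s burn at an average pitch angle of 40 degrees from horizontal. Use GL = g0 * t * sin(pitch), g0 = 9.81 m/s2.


GL = 9.81 * 273 * sin(40 deg) = 1721 m/s

1721 m/s


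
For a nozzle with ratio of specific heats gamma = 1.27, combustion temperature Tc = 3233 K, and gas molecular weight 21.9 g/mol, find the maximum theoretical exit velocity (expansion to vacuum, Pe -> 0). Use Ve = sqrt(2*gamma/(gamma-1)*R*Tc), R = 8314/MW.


R = 8314 / 21.9 = 379.63 J/(kg.K)
Ve = sqrt(2 * 1.27 / (1.27 - 1) * 379.63 * 3233) = 3398 m/s

3398 m/s


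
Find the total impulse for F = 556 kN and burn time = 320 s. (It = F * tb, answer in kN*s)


It = 556 * 320 = 177920 kN*s

177920 kN*s


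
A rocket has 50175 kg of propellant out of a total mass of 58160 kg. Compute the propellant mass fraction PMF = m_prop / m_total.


PMF = 50175 / 58160 = 0.863

0.863


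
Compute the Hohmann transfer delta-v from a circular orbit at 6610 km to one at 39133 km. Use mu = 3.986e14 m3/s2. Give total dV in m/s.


V1 = sqrt(mu/r1) = 7765.47 m/s
dV1 = V1*(sqrt(2*r2/(r1+r2)) - 1) = 2392.15 m/s
V2 = sqrt(mu/r2) = 3191.52 m/s
dV2 = V2*(1 - sqrt(2*r1/(r1+r2))) = 1475.78 m/s
Total dV = 3868 m/s

3868 m/s


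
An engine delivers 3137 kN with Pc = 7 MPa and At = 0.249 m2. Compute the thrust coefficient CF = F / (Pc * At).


CF = 3137000 / (7e6 * 0.249) = 1.8

1.8


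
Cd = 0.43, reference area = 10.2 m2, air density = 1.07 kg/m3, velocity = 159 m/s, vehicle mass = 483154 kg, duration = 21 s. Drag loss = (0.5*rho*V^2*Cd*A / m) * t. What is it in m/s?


D = 0.5 * 1.07 * 159^2 * 0.43 * 10.2 = 59322.12 N
a = 59322.12 / 483154 = 0.1228 m/s2
dV = 0.1228 * 21 = 2.6 m/s

2.6 m/s


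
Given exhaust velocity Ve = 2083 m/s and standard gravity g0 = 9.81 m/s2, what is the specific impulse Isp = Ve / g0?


Isp = Ve / g0 = 2083 / 9.81 = 212.3 s

212.3 s


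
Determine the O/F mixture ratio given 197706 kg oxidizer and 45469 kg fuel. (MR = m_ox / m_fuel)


MR = 197706 / 45469 = 4.35

4.35


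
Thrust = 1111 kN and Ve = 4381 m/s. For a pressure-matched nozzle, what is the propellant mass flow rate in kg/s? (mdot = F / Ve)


mdot = F / Ve = 1111000 / 4381 = 253.6 kg/s

253.6 kg/s


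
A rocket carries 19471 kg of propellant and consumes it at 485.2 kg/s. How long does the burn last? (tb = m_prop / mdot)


tb = 19471 / 485.2 = 40.1 s

40.1 s


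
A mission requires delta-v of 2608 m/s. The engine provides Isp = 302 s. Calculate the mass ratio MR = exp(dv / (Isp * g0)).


Ve = 302 * 9.81 = 2962.62 m/s
MR = exp(2608 / 2962.62) = 2.412

2.412


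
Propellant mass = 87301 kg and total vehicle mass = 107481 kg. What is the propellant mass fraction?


PMF = 87301 / 107481 = 0.812

0.812


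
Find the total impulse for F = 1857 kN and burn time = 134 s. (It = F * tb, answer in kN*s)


It = 1857 * 134 = 248838 kN*s

248838 kN*s


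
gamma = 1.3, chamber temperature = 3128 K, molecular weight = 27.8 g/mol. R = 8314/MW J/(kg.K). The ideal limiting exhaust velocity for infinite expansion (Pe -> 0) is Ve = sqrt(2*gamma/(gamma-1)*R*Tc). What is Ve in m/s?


R = 8314 / 27.8 = 299.06 J/(kg.K)
Ve = sqrt(2 * 1.3 / (1.3 - 1) * 299.06 * 3128) = 2847 m/s

2847 m/s


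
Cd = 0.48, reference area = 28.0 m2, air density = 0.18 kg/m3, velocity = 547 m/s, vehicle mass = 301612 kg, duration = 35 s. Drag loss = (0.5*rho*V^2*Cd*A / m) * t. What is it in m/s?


D = 0.5 * 0.18 * 547^2 * 0.48 * 28.0 = 361923.21 N
a = 361923.21 / 301612 = 1.2 m/s2
dV = 1.2 * 35 = 42.0 m/s

42.0 m/s


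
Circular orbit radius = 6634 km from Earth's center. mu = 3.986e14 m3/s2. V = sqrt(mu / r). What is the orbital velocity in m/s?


V = sqrt(3.986e14 / 6634000) = 7751 m/s

7751 m/s


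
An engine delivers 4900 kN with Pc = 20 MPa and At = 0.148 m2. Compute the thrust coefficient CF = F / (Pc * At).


CF = 4900000 / (20e6 * 0.148) = 1.66

1.66


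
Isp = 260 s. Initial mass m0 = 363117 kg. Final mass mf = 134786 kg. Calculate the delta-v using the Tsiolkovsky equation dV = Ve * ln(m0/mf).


Ve = 260 * 9.81 = 2550.6 m/s
dV = 2550.6 * ln(363117/134786) = 2528 m/s

2528 m/s


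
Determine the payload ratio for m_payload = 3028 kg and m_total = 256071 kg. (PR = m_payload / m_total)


PR = 3028 / 256071 = 0.0118

0.0118


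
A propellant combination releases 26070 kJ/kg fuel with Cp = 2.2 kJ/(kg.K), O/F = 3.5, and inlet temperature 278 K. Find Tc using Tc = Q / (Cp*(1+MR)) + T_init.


Tc = 26070 / (2.2 * (1 + 3.5)) + 278 = 2911 K

2911 K


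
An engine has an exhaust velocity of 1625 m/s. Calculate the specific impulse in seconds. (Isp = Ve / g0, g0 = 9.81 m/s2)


Isp = Ve / g0 = 1625 / 9.81 = 165.6 s

165.6 s


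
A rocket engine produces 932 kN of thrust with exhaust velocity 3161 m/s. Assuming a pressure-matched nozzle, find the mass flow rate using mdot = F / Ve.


mdot = F / Ve = 932000 / 3161 = 294.8 kg/s

294.8 kg/s


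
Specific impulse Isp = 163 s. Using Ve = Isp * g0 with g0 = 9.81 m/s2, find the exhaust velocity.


Ve = Isp * g0 = 163 * 9.81 = 1599.0 m/s

1599.0 m/s


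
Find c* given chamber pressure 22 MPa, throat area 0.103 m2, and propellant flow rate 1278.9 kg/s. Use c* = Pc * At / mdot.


c* = 22e6 * 0.103 / 1278.9 = 1772 m/s

1772 m/s


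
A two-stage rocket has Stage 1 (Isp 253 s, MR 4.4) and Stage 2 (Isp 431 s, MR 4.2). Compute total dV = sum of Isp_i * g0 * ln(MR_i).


dV1 = 253 * 9.81 * ln(4.4) = 3677.2 m/s
dV2 = 431 * 9.81 * ln(4.2) = 6067.7 m/s
Total dV = 3677.2 + 6067.7 = 9744.9 m/s ~ 9745 m/s

9745 m/s


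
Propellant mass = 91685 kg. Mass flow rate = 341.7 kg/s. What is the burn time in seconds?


tb = 91685 / 341.7 = 268.3 s

268.3 s


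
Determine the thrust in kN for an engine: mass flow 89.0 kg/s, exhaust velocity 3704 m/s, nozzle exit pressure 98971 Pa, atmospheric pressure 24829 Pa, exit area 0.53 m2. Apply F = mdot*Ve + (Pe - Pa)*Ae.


F = 89.0 * 3704 + (98971 - 24829) * 0.53 = 368951.0 N = 369.0 kN

369.0 kN


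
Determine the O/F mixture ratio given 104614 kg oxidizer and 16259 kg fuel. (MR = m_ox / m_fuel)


MR = 104614 / 16259 = 6.43

6.43


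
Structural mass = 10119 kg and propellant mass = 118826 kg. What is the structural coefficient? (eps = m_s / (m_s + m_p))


eps = 10119 / (10119 + 118826) = 0.0785

0.0785


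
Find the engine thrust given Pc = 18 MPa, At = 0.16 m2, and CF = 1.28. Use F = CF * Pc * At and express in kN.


F = 1.28 * 18e6 * 0.16 = 3.6864e+06 N = 3686.4 kN

3686.4 kN


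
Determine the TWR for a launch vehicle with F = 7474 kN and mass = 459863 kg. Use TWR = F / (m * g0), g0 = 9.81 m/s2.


TWR = 7474000 / (459863 * 9.81) = 1.66

1.66


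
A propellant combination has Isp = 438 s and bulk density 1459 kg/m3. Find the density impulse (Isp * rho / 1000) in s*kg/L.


rho*Isp = 438 * 1459 / 1000 = 639 s*kg/L

639 s*kg/L


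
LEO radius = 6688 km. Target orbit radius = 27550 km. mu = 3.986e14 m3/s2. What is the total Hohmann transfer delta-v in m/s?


V1 = sqrt(mu/r1) = 7720.06 m/s
dV1 = V1*(sqrt(2*r2/(r1+r2)) - 1) = 2073.54 m/s
V2 = sqrt(mu/r2) = 3803.71 m/s
dV2 = V2*(1 - sqrt(2*r1/(r1+r2))) = 1426.23 m/s
Total dV = 3500 m/s

3500 m/s


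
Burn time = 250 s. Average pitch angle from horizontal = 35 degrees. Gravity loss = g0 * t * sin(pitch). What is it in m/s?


GL = 9.81 * 250 * sin(35 deg) = 1407 m/s

1407 m/s


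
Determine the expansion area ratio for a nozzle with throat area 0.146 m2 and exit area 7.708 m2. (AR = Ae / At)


AR = 7.708 / 0.146 = 52.8

52.8


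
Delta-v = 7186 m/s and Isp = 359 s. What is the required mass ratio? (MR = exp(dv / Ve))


Ve = 359 * 9.81 = 3521.79 m/s
MR = exp(7186 / 3521.79) = 7.694

7.694


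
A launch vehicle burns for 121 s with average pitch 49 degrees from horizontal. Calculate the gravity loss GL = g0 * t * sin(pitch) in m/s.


GL = 9.81 * 121 * sin(49 deg) = 896 m/s

896 m/s


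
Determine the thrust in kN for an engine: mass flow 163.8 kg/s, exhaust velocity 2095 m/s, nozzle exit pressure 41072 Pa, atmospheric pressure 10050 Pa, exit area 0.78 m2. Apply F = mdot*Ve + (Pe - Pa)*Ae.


F = 163.8 * 2095 + (41072 - 10050) * 0.78 = 367358.0 N = 367.4 kN

367.4 kN


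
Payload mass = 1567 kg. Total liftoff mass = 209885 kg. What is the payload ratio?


PR = 1567 / 209885 = 0.0075

0.0075


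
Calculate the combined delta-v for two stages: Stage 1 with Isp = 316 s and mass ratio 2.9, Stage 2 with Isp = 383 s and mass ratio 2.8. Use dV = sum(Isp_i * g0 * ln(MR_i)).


dV1 = 316 * 9.81 * ln(2.9) = 3300.6 m/s
dV2 = 383 * 9.81 * ln(2.8) = 3868.5 m/s
Total dV = 3300.6 + 3868.5 = 7169.1 m/s ~ 7169 m/s

7169 m/s


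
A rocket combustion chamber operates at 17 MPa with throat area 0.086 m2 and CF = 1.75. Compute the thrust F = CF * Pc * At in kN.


F = 1.75 * 17e6 * 0.086 = 2.5585e+06 N = 2558.5 kN

2558.5 kN


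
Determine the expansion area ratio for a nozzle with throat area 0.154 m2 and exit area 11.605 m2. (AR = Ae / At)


AR = 11.605 / 0.154 = 75.4

75.4


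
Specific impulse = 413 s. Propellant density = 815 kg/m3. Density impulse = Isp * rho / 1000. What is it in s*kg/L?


rho*Isp = 413 * 815 / 1000 = 337 s*kg/L

337 s*kg/L


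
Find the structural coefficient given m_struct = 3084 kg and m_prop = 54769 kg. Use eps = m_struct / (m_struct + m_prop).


eps = 3084 / (3084 + 54769) = 0.0533

0.0533


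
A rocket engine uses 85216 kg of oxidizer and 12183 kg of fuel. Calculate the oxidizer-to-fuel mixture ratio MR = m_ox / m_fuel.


MR = 85216 / 12183 = 6.99

6.99


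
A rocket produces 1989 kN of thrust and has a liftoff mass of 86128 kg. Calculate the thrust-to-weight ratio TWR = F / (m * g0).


TWR = 1989000 / (86128 * 9.81) = 2.35

2.35


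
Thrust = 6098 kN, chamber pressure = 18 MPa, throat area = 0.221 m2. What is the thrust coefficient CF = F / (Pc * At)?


CF = 6098000 / (18e6 * 0.221) = 1.53

1.53


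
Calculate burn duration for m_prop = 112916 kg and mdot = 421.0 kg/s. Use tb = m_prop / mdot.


tb = 112916 / 421.0 = 268.2 s

268.2 s


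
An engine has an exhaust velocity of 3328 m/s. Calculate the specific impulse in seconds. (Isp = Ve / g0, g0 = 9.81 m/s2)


Isp = Ve / g0 = 3328 / 9.81 = 339.2 s

339.2 s


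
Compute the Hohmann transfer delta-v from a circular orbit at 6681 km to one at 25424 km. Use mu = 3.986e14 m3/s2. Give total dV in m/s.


V1 = sqrt(mu/r1) = 7724.1 m/s
dV1 = V1*(sqrt(2*r2/(r1+r2)) - 1) = 1996.62 m/s
V2 = sqrt(mu/r2) = 3959.56 m/s
dV2 = V2*(1 - sqrt(2*r1/(r1+r2))) = 1405.12 m/s
Total dV = 3402 m/s

3402 m/s


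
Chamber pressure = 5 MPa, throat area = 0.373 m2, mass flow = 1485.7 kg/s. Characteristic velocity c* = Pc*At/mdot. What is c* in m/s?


c* = 5e6 * 0.373 / 1485.7 = 1255 m/s

1255 m/s


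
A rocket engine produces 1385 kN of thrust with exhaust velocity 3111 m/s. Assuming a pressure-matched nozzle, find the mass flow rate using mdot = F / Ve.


mdot = F / Ve = 1385000 / 3111 = 445.2 kg/s

445.2 kg/s


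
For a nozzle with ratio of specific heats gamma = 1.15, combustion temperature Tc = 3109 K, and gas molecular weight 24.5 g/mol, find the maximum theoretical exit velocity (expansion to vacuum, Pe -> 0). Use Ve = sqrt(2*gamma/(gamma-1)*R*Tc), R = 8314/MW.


R = 8314 / 24.5 = 339.35 J/(kg.K)
Ve = sqrt(2 * 1.15 / (1.15 - 1) * 339.35 * 3109) = 4022 m/s

4022 m/s


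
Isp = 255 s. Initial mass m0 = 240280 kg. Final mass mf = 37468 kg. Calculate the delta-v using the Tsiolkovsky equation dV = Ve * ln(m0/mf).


Ve = 255 * 9.81 = 2501.55 m/s
dV = 2501.55 * ln(240280/37468) = 4649 m/s

4649 m/s


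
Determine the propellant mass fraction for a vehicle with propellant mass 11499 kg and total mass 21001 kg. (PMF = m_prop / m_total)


PMF = 11499 / 21001 = 0.548

0.548


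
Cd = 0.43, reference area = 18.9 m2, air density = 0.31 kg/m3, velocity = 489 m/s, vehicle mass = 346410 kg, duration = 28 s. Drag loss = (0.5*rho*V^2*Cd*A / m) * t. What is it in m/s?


D = 0.5 * 0.31 * 489^2 * 0.43 * 18.9 = 301217.14 N
a = 301217.14 / 346410 = 0.8695 m/s2
dV = 0.8695 * 28 = 24.3 m/s

24.3 m/s


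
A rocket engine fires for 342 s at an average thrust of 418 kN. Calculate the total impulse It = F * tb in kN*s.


It = 418 * 342 = 142956 kN*s

142956 kN*s


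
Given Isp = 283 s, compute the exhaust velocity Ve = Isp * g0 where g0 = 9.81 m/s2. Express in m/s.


Ve = Isp * g0 = 283 * 9.81 = 2776.2 m/s

2776.2 m/s


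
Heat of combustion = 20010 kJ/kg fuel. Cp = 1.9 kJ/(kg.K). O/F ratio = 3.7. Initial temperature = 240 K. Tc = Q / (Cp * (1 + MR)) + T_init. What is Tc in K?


Tc = 20010 / (1.9 * (1 + 3.7)) + 240 = 2481 K

2481 K


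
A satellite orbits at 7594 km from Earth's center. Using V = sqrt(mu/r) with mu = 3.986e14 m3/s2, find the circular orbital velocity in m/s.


V = sqrt(3.986e14 / 7594000) = 7245 m/s

7245 m/s


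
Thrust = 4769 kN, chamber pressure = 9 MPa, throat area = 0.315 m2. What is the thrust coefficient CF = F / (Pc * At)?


CF = 4769000 / (9e6 * 0.315) = 1.68

1.68


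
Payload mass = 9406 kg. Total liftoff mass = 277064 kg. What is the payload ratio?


PR = 9406 / 277064 = 0.0339

0.0339


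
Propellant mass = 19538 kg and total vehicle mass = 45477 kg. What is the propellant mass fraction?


PMF = 19538 / 45477 = 0.43

0.43


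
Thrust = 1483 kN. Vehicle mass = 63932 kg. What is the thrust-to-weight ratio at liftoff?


TWR = 1483000 / (63932 * 9.81) = 2.36

2.36


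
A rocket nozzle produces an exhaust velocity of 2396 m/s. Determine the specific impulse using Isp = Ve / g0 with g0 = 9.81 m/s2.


Isp = Ve / g0 = 2396 / 9.81 = 244.2 s

244.2 s


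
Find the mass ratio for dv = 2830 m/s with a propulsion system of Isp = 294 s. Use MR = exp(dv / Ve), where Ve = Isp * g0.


Ve = 294 * 9.81 = 2884.14 m/s
MR = exp(2830 / 2884.14) = 2.668

2.668


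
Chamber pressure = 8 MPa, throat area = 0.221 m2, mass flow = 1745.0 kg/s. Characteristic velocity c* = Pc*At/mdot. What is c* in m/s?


c* = 8e6 * 0.221 / 1745.0 = 1013 m/s

1013 m/s


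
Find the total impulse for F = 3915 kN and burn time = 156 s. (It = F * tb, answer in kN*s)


It = 3915 * 156 = 610740 kN*s

610740 kN*s


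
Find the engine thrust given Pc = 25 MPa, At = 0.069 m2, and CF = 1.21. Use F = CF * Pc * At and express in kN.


F = 1.21 * 25e6 * 0.069 = 2.0873e+06 N = 2087.3 kN

2087.3 kN


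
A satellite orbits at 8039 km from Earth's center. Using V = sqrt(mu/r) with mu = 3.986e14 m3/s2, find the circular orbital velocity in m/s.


V = sqrt(3.986e14 / 8039000) = 7042 m/s

7042 m/s


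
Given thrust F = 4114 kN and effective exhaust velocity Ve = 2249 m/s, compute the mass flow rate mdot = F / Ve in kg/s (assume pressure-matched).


mdot = F / Ve = 4114000 / 2249 = 1829.3 kg/s

1829.3 kg/s


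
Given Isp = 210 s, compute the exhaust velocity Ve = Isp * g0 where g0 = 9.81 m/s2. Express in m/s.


Ve = Isp * g0 = 210 * 9.81 = 2060.1 m/s

2060.1 m/s


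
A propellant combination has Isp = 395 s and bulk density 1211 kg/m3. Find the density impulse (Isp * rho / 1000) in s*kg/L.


rho*Isp = 395 * 1211 / 1000 = 478 s*kg/L

478 s*kg/L


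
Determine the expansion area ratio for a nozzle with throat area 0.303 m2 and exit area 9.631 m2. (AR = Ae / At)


AR = 9.631 / 0.303 = 31.8

31.8


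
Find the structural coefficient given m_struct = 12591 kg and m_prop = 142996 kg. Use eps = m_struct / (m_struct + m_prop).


eps = 12591 / (12591 + 142996) = 0.0809

0.0809


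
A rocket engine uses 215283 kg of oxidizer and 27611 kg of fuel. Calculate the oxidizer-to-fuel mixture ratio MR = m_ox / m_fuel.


MR = 215283 / 27611 = 7.8

7.8
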